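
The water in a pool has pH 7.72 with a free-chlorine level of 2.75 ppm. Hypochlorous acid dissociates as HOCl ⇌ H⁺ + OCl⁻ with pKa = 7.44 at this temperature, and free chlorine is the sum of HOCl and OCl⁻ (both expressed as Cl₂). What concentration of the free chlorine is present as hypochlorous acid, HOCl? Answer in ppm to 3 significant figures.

[OCl⁻]/[HOCl] = 10^(pH − pKa) = 10^(7.72 − 7.44) = 10^0.28 = 1.905.
Fraction as HOCl = 1 / (1 + 1.905) = 0.3442.
HOCl = 0.3442 × 2.75 ppm = 0.9465 ppm.

0.946 ppm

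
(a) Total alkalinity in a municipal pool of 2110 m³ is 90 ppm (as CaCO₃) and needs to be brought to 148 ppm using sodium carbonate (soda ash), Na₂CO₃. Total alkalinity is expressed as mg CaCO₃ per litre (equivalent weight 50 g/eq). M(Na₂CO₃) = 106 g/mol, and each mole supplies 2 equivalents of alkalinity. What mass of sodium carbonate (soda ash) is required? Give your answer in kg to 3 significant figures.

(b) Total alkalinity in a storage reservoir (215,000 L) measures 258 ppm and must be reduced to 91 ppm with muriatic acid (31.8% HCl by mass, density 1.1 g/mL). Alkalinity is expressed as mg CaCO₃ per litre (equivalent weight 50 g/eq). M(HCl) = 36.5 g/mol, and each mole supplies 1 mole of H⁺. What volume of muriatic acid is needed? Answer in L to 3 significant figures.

(a) 130 kg; (b) 74.9 L

(a) Volume: 2110 m³ = 2,110,000 L.
(a) Alkalinity to add: (148 − 90) = 58 mg/L as CaCO₃ × 2,110,000 L = 122,400 g as CaCO₃.
(a) Equivalents: 122,400 g ÷ 50 g/eq = 2448 eq.
(a) Each mole of Na₂CO₃ supplies 2 eq, so 2448 / 2 = 1224 mol.
(a) Mass: 1224 mol × 106 g/mol = 129,700 g.

(b) Alkalinity to neutralize: (258 − 91) = 167 mg/L as CaCO₃ × 215,000 L = 35,900 g as CaCO₃.
(b) Equivalents of H⁺ required: 35,900 ÷ 50 g/eq = 718.1 eq = 718.1 mol HCl.
(b) Mass of HCl: 718.1 × 36.5 = 26,210 g.
(b) Mass of 31.8% solution: 26,210 / 0.318 = 82,420 g.
(b) Volume: 82,420 g ÷ 1.1 g/mL = 74,930 mL.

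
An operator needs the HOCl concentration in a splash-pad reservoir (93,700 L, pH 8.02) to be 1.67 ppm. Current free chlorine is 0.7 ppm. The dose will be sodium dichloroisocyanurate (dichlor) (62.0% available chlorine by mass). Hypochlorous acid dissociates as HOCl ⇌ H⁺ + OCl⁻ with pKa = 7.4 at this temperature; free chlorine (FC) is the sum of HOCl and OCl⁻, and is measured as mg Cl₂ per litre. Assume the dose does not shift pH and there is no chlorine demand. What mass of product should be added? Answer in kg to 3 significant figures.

[OCl⁻]/[HOCl] = 10^(pH − pKa) = 10^(8.02 − 7.4) = 4.169; fraction as HOCl = 1/(1 + 4.169) = 0.1935.
Free chlorine required for 1.67 ppm HOCl: 1.67 / 0.1935 = 8.632 ppm.
FC to add: 8.632 − 0.7 = 7.932 mg/L as Cl₂.
Cl₂ equivalent: 7.932 mg/L × 93,700 L = 743.2 g.
Product at 62.0% available Cl: 743.2 / 0.62 = 1199 g.

1.20 kg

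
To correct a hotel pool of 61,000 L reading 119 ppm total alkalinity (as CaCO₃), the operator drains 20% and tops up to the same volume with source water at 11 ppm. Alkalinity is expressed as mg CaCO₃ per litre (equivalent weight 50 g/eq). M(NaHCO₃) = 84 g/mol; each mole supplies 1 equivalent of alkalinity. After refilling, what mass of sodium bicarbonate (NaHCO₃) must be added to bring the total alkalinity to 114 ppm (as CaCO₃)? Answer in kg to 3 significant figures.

1.70 kg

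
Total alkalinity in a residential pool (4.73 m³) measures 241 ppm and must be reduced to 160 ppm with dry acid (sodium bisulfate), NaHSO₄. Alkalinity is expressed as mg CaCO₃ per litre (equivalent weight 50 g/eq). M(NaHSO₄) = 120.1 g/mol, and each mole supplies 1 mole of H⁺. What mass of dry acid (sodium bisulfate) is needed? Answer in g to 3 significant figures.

920 g

Volume: 4.73 m³ = 4,730 L.
Alkalinity to neutralize: (241 − 160) = 81 mg/L as CaCO₃ × 4,730 L = 383.1 g as CaCO₃.
Equivalents of H⁺ required: 383.1 ÷ 50 g/eq = 7.663 eq = 7.663 mol NaHSO₄.
Mass of NaHSO₄: 7.663 × 120.1 = 920.3 g.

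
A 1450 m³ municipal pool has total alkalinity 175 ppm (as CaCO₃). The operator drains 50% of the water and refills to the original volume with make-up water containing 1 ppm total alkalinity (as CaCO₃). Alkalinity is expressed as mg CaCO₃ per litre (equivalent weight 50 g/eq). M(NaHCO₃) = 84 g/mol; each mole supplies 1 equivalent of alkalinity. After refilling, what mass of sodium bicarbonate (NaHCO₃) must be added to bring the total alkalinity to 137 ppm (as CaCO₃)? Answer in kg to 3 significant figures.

119 kg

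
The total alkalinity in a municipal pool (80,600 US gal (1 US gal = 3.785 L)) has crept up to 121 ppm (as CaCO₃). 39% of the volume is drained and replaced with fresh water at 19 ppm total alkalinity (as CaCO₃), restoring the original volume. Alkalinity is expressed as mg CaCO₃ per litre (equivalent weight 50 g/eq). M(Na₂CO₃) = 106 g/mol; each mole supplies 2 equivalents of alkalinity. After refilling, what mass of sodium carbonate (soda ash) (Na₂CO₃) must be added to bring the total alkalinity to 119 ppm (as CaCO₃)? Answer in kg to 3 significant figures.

Volume: 80,600 US gal × 3.785 L/gal = 305,071 L.
After draining 39% and refilling: 121 × 0.61 + 19 × 0.39 = 81.22 ppm.
Deficit to target: 119 − 81.22 = 37.78 mg/L.
As CaCO₃: 37.78 mg/L × 305,071 L = 11,530 g; ÷ 50 g/eq ÷ 2 = 115.3 mol Na₂CO₃.
Mass: 115.3 × 106 = 12,220 g.

12.2 kg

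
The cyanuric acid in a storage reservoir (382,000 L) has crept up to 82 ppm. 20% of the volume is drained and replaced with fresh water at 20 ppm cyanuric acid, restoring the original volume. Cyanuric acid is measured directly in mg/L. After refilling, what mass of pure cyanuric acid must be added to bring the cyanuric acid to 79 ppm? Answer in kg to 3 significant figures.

After draining 20% and refilling: 82 × 0.80 + 20 × 0.20 = 69.6 ppm.
Deficit to target: 79 − 69.6 = 9.4 mg/L.
Mass: 9.4 mg/L × 382,000 L = 3591 g cyanuric acid.

3.59 kg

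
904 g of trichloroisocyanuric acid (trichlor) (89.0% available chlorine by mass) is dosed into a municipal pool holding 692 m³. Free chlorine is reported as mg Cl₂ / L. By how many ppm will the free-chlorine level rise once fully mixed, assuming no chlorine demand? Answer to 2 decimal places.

Volume: 692 m³ = 692,000 L.
Available chlorine delivered: 904 g × 0.89 = 804.6 g as Cl₂.
Concentration rise: 804.6 g / 692,000 L = 1.163 mg/L = 1.16 ppm.

1.16 ppm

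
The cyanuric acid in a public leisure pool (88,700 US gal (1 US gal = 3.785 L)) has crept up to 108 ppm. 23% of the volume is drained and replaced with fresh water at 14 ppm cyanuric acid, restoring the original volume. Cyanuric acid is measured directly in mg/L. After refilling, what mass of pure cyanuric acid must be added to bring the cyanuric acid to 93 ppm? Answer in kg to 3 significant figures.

Volume: 88,700 US gal × 3.785 L/gal = 335,730 L.
After draining 23% and refilling: 108 × 0.77 + 14 × 0.23 = 86.38 ppm.
Deficit to target: 93 − 86.38 = 6.62 mg/L.
Mass: 6.62 mg/L × 335,730 L = 2223 g cyanuric acid.

2.22 kg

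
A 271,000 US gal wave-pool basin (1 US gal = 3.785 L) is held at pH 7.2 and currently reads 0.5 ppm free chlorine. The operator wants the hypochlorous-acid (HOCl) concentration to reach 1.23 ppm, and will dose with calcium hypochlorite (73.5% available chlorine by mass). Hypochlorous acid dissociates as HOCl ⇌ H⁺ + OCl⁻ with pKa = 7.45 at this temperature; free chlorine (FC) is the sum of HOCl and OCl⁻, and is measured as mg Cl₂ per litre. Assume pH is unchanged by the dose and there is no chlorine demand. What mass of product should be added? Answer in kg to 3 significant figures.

1.98 kg

Volume: 271,000 US gal × 3.785 L/gal = 1,025,735 L.
[OCl⁻]/[HOCl] = 10^(pH − pKa) = 10^(7.2 − 7.45) = 0.5623; fraction as HOCl = 1/(1 + 0.5623) = 0.6401.
Free chlorine required for 1.23 ppm HOCl: 1.23 / 0.6401 = 1.922 ppm.
FC to add: 1.922 − 0.5 = 1.422 mg/L as Cl₂.
Cl₂ equivalent: 1.422 mg/L × 1,025,735 L = 1458 g.
Product at 73.5% available Cl: 1458 / 0.735 = 1984 g.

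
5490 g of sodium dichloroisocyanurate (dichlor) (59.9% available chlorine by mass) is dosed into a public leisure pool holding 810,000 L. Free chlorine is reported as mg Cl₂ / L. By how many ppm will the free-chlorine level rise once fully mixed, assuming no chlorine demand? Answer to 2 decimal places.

4.06 ppm

Available chlorine delivered: 5490 g × 0.599 = 3289 g as Cl₂.
Concentration rise: 3289 g / 810,000 L = 4.06 mg/L = 4.06 ppm.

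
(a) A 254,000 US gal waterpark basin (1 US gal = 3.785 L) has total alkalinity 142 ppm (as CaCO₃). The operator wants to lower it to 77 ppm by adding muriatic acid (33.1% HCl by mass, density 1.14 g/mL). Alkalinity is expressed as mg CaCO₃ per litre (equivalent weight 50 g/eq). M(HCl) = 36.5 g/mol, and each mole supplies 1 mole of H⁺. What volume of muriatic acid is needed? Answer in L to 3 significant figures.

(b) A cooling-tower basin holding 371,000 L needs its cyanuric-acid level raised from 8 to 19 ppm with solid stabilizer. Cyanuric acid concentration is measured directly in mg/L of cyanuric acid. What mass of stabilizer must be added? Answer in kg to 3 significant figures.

(a) 121 L; (b) 4.08 kg

(a) Volume: 254,000 US gal × 3.785 L/gal = 961,390 L.
(a) Alkalinity to neutralize: (142 − 77) = 65 mg/L as CaCO₃ × 961,390 L = 62,490 g as CaCO₃.
(a) Equivalents of H⁺ required: 62,490 ÷ 50 g/eq = 1250 eq = 1250 mol HCl.
(a) Mass of HCl: 1250 × 36.5 = 45,620 g.
(a) Mass of 33.1% solution: 45,620 / 0.331 = 137,800 g.
(a) Volume: 137,800 g ÷ 1.14 g/mL = 120,900 mL.

(b) CYA to add: (19 − 8) = 11 mg/L × 371,000 L = 4081 g cyanuric acid.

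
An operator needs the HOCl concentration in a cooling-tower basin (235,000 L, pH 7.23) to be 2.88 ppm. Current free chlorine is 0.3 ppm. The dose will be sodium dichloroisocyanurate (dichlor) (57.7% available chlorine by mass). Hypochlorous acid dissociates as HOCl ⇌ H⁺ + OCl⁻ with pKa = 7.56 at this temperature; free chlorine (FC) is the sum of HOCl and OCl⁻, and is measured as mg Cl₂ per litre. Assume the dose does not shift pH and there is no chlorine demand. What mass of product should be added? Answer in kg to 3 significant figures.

1.60 kg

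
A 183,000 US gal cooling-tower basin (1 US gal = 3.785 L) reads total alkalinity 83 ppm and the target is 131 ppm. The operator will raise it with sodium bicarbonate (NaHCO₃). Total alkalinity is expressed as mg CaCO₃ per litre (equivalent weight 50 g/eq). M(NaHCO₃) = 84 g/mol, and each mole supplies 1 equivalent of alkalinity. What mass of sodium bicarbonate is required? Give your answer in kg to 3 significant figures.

Volume: 183,000 US gal × 3.785 L/gal = 692,655 L.
Alkalinity to add: (131 − 83) = 48 mg/L as CaCO₃ × 692,655 L = 33,250 g as CaCO₃.
Equivalents: 33,250 g ÷ 50 g/eq = 664.9 eq.
NaHCO₃ supplies 1 eq per mole → 664.9 mol.
Mass: 664.9 mol × 84 g/mol = 55,860 g.

55.9 kg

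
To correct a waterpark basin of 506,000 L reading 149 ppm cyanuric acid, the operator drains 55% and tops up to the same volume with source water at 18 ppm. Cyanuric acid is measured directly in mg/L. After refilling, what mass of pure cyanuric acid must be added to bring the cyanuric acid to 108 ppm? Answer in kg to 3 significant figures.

After draining 55% and refilling: 149 × 0.45 + 18 × 0.55 = 76.95 ppm.
Deficit to target: 108 − 76.95 = 31.05 mg/L.
Mass: 31.05 mg/L × 506,000 L = 15,710 g cyanuric acid.

15.7 kg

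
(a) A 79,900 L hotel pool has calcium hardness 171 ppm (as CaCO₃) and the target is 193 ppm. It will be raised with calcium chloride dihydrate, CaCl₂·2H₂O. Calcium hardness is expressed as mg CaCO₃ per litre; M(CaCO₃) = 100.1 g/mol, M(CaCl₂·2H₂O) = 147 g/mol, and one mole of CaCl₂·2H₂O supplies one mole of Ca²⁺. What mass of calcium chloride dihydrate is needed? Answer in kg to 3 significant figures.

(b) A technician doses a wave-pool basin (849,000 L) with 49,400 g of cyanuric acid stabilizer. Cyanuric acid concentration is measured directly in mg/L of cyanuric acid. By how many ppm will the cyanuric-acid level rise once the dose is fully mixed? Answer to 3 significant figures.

(a) 2.58 kg; (b) 58.2 ppm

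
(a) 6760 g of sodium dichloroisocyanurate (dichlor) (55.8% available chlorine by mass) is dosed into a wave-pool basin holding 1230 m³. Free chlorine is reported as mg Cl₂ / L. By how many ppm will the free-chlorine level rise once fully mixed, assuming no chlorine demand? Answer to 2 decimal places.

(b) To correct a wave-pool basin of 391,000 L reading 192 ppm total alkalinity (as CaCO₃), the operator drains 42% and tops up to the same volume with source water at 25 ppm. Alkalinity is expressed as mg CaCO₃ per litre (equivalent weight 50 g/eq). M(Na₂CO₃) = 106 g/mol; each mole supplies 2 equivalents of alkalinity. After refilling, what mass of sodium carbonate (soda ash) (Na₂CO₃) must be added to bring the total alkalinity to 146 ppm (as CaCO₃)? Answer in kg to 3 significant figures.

(a) Volume: 1230 m³ = 1,230,000 L.
(a) Available chlorine delivered: 6760 g × 0.558 = 3772 g as Cl₂.
(a) Concentration rise: 3772 g / 1,230,000 L = 3.067 mg/L = 3.07 ppm.

(b) After draining 42% and refilling: 192 × 0.58 + 25 × 0.42 = 121.86 ppm.
(b) Deficit to target: 146 − 121.86 = 24.14 mg/L.
(b) As CaCO₃: 24.14 mg/L × 391,000 L = 9439 g; ÷ 50 g/eq ÷ 2 = 94.39 mol Na₂CO₃.
(b) Mass: 94.39 × 106 = 10,010 g.

(a) 3.07 ppm; (b) 10.0 kg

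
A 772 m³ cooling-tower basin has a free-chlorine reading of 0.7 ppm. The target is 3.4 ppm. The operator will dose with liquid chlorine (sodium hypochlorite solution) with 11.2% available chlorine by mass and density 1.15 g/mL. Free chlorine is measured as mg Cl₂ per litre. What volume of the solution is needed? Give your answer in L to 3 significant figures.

16.2 L

Volume: 772 m³ = 772,000 L.
Chlorine deficit: 3.4 − 0.7 = 2.7 ppm = 2.7 mg/L as Cl₂.
Cl₂ equivalent needed: 2.7 mg/L × 772,000 L = 2,084,000 mg = 2084 g.
Product at 11.2% available chlorine: 2084 / 0.112 = 18,610 g.
Volume at density 1.15 g/mL: 18,610 g ÷ 1.15 g/mL = 16,180 mL.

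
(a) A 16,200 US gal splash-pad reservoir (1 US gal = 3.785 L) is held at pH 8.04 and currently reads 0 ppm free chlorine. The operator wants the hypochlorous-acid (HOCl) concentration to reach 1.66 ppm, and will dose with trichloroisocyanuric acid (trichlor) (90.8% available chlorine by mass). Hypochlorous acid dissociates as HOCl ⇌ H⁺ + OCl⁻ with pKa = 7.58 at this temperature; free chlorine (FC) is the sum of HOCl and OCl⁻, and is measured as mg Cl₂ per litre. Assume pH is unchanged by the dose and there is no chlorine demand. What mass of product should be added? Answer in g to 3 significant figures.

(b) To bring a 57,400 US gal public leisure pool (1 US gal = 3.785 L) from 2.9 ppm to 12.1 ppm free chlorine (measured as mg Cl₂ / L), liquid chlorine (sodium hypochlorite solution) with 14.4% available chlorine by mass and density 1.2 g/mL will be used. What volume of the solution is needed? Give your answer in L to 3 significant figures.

(a) 435 g; (b) 11.6 L

(a) Volume: 16,200 US gal × 3.785 L/gal = 61,317 L.
(a) [OCl⁻]/[HOCl] = 10^(pH − pKa) = 10^(8.04 − 7.58) = 2.884; fraction as HOCl = 1/(1 + 2.884) = 0.2575.
(a) Free chlorine required for 1.66 ppm HOCl: 1.66 / 0.2575 = 6.447 ppm.
(a) FC to add: 6.447 − 0 = 6.447 mg/L as Cl₂.
(a) Cl₂ equivalent: 6.447 mg/L × 61,317 L = 395.3 g.
(a) Product at 90.8% available Cl: 395.3 / 0.908 = 435.4 g.

(b) Volume: 57,400 US gal × 3.785 L/gal = 217,259 L.
(b) Chlorine deficit: 12.1 − 2.9 = 9.2 ppm = 9.2 mg/L as Cl₂.
(b) Cl₂ equivalent needed: 9.2 mg/L × 217,259 L = 1,999,000 mg = 1999 g.
(b) Product at 14.4% available chlorine: 1999 / 0.144 = 13,880 g.
(b) Volume at density 1.2 g/mL: 13,880 g ÷ 1.2 g/mL = 11,570 mL.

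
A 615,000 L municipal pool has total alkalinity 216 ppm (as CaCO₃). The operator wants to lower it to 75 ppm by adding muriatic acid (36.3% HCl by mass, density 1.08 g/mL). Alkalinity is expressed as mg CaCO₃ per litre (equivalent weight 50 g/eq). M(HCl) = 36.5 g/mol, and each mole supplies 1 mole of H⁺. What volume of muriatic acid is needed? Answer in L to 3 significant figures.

161 L

Alkalinity to neutralize: (216 − 75) = 141 mg/L as CaCO₃ × 615,000 L = 86,720 g as CaCO₃.
Equivalents of H⁺ required: 86,720 ÷ 50 g/eq = 1734 eq = 1734 mol HCl.
Mass of HCl: 1734 × 36.5 = 63,300 g.
Mass of 36.3% solution: 63,300 / 0.363 = 174,400 g.
Volume: 174,400 g ÷ 1.08 g/mL = 161,500 mL.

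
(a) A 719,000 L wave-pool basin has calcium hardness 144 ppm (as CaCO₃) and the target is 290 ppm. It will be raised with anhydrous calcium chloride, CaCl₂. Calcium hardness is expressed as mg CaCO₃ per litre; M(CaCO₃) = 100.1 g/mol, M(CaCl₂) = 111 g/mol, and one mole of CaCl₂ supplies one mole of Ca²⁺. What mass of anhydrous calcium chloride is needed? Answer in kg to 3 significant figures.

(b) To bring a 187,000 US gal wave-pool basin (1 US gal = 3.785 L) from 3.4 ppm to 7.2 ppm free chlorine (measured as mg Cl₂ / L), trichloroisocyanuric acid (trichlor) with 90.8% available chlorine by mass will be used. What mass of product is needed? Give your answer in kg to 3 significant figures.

(a) Hardness to add: (290 − 144) = 146 mg/L as CaCO₃ × 719,000 L = 105,000 g as CaCO₃.
(a) Moles of Ca²⁺ (1 mol Ca²⁺ ≡ 1 mol CaCO₃): 105,000 / 100.1 g/mol = 1049 mol.
(a) Mass of CaCl₂: 1049 × 111 = 116,400 g.

(b) Volume: 187,000 US gal × 3.785 L/gal = 707,795 L.
(b) Chlorine deficit: 7.2 − 3.4 = 3.8 ppm = 3.8 mg/L as Cl₂.
(b) Cl₂ equivalent needed: 3.8 mg/L × 707,795 L = 2,690,000 mg = 2690 g.
(b) Product at 90.8% available chlorine: 2690 / 0.908 = 2962 g.

(a) 116 kg; (b) 2.96 kg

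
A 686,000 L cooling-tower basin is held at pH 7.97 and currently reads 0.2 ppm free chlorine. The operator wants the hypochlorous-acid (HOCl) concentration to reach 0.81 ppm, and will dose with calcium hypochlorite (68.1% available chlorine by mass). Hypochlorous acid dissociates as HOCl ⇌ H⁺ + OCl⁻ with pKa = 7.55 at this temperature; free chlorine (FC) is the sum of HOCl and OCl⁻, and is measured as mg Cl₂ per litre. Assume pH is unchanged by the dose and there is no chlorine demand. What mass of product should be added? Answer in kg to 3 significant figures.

[OCl⁻]/[HOCl] = 10^(pH − pKa) = 10^(7.97 − 7.55) = 2.63; fraction as HOCl = 1/(1 + 2.63) = 0.2755.
Free chlorine required for 0.81 ppm HOCl: 0.81 / 0.2755 = 2.941 ppm.
FC to add: 2.941 − 0.2 = 2.741 mg/L as Cl₂.
Cl₂ equivalent: 2.741 mg/L × 686,000 L = 1880 g.
Product at 68.1% available Cl: 1880 / 0.681 = 2761 g.

2.76 kg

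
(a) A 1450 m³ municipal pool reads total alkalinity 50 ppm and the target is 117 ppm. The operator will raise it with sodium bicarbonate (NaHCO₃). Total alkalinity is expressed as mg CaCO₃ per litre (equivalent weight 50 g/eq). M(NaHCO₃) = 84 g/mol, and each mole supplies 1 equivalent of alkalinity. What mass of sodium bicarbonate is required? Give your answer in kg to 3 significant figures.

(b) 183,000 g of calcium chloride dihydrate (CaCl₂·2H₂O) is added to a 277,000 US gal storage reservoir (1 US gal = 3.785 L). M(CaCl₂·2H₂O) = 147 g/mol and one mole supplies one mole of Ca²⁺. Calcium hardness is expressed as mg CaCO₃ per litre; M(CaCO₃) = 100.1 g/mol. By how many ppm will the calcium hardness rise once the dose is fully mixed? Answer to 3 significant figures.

(a) Volume: 1450 m³ = 1,450,000 L.
(a) Alkalinity to add: (117 − 50) = 67 mg/L as CaCO₃ × 1,450,000 L = 97,150 g as CaCO₃.
(a) Equivalents: 97,150 g ÷ 50 g/eq = 1943 eq.
(a) NaHCO₃ supplies 1 eq per mole → 1943 mol.
(a) Mass: 1943 mol × 84 g/mol = 163,200 g.

(b) Volume: 277,000 US gal × 3.785 L/gal = 1,048,445 L.
(b) Moles of Ca²⁺: 183,000 g ÷ 147 g/mol = 1245 mol.
(b) As CaCO₃: 1245 mol × 100.1 g/mol = 124,600 g.
(b) Rise: 124,600 g / 1,048,445 L × 1000 = 118.9 mg/L.

(a) 163 kg; (b) 119 ppm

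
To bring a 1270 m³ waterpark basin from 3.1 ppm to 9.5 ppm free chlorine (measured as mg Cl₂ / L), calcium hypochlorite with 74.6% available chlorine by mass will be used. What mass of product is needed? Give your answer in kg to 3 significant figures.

10.9 kg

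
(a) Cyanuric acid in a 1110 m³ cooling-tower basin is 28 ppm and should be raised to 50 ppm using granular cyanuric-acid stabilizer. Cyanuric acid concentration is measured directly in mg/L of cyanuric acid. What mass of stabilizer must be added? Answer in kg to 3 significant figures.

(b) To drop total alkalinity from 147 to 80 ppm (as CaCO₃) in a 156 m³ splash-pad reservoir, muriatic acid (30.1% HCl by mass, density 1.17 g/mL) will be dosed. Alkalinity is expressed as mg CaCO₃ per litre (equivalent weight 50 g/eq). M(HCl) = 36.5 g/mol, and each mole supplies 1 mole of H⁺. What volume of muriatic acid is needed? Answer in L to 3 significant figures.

(a) 24.4 kg; (b) 21.7 L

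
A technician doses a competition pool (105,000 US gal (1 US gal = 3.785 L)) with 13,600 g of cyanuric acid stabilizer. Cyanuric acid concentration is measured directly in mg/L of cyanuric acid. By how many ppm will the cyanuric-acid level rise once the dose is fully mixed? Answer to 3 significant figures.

34.2 ppm

Volume: 105,000 US gal × 3.785 L/gal = 397,425 L.
Rise: 13,600 g / 397,425 L × 1000 = 34.22 mg/L.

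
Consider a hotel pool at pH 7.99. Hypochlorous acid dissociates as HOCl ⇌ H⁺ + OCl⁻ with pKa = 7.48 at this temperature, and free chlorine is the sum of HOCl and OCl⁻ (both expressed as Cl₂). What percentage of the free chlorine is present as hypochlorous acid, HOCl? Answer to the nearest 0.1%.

[OCl⁻]/[HOCl] = 10^(pH − pKa) = 10^(7.99 − 7.48) = 10^0.51 = 3.236.
Fraction as HOCl = 1 / (1 + 3.236) = 0.2361.

23.6%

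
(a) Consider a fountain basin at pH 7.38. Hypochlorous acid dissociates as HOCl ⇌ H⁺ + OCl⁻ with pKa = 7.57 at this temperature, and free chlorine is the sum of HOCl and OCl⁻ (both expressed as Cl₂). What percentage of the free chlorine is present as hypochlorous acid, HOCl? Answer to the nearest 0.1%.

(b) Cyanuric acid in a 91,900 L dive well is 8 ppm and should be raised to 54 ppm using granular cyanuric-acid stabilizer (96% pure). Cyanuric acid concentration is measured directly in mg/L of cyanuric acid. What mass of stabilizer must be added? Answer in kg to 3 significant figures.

(a) 60.8%; (b) 4.40 kg

(a) [OCl⁻]/[HOCl] = 10^(pH − pKa) = 10^(7.38 − 7.57) = 10^-0.19 = 0.6457.
(a) Fraction as HOCl = 1 / (1 + 0.6457) = 0.6077.

(b) CYA to add: (54 − 8) = 46 mg/L × 91,900 L = 4227 g cyanuric acid.
(b) At 96% purity: 4227 / 0.96 = 4404 g product.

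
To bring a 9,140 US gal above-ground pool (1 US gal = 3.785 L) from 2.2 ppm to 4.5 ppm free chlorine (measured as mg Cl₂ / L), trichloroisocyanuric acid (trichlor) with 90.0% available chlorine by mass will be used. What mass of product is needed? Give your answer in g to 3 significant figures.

Volume: 9,140 US gal × 3.785 L/gal = 34,595 L.
Chlorine deficit: 4.5 − 2.2 = 2.3 ppm = 2.3 mg/L as Cl₂.
Cl₂ equivalent needed: 2.3 mg/L × 34,595 L = 79,570 mg = 79.57 g.
Product at 90.0% available chlorine: 79.57 / 0.9 = 88.41 g.

88.4 g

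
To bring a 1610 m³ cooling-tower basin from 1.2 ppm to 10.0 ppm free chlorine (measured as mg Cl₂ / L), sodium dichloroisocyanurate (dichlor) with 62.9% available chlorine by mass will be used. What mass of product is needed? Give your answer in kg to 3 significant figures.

Volume: 1610 m³ = 1,610,000 L.
Chlorine deficit: 10.0 − 1.2 = 8.8 ppm = 8.8 mg/L as Cl₂.
Cl₂ equivalent needed: 8.8 mg/L × 1,610,000 L = 14,170,000 mg = 14,170 g.
Product at 62.9% available chlorine: 14,170 / 0.629 = 22,520 g.

22.5 kg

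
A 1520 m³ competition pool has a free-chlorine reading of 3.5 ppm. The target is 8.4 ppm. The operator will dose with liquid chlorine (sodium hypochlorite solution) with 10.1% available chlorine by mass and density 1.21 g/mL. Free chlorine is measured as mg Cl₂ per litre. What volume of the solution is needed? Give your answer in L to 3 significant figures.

60.9 L

Volume: 1520 m³ = 1,520,000 L.
Chlorine deficit: 8.4 − 3.5 = 4.9 ppm = 4.9 mg/L as Cl₂.
Cl₂ equivalent needed: 4.9 mg/L × 1,520,000 L = 7,448,000 mg = 7448 g.
Product at 10.1% available chlorine: 7448 / 0.101 = 73,740 g.
Volume at density 1.21 g/mL: 73,740 g ÷ 1.21 g/mL = 60,940 mL.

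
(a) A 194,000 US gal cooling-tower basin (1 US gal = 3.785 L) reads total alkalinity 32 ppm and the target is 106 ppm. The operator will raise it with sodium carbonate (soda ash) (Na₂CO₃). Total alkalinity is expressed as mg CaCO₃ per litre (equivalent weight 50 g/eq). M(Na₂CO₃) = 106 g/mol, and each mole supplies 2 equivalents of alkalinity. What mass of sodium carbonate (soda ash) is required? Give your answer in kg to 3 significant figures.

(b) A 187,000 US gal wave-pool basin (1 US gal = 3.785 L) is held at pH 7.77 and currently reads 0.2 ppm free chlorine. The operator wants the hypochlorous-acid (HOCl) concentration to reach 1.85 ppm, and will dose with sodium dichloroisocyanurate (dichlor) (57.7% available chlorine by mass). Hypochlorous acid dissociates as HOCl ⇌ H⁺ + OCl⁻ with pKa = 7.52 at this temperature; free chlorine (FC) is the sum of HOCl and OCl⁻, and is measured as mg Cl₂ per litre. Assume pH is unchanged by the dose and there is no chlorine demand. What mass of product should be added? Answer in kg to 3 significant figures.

(a) Volume: 194,000 US gal × 3.785 L/gal = 734,290 L.
(a) Alkalinity to add: (106 − 32) = 74 mg/L as CaCO₃ × 734,290 L = 54,340 g as CaCO₃.
(a) Equivalents: 54,340 g ÷ 50 g/eq = 1087 eq.
(a) Each mole of Na₂CO₃ supplies 2 eq, so 1087 / 2 = 543.4 mol.
(a) Mass: 543.4 mol × 106 g/mol = 57,600 g.

(b) Volume: 187,000 US gal × 3.785 L/gal = 707,795 L.
(b) [OCl⁻]/[HOCl] = 10^(pH − pKa) = 10^(7.77 − 7.52) = 1.778; fraction as HOCl = 1/(1 + 1.778) = 0.3599.
(b) Free chlorine required for 1.85 ppm HOCl: 1.85 / 0.3599 = 5.14 ppm.
(b) FC to add: 5.14 − 0.2 = 4.94 mg/L as Cl₂.
(b) Cl₂ equivalent: 4.94 mg/L × 707,795 L = 3496 g.
(b) Product at 57.7% available Cl: 3496 / 0.577 = 6060 g.

(a) 57.6 kg; (b) 6.06 kg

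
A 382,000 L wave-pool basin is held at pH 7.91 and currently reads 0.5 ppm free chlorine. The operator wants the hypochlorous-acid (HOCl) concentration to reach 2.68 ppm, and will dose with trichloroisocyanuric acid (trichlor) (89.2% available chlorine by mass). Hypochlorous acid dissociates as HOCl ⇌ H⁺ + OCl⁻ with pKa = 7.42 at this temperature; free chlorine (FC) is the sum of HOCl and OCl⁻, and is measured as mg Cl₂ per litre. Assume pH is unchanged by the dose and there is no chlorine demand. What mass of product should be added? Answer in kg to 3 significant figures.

[OCl⁻]/[HOCl] = 10^(pH − pKa) = 10^(7.91 − 7.42) = 3.09; fraction as HOCl = 1/(1 + 3.09) = 0.2445.
Free chlorine required for 2.68 ppm HOCl: 2.68 / 0.2445 = 10.96 ppm.
FC to add: 10.96 − 0.5 = 10.46 mg/L as Cl₂.
Cl₂ equivalent: 10.46 mg/L × 382,000 L = 3996 g.
Product at 89.2% available Cl: 3996 / 0.892 = 4480 g.

4.48 kg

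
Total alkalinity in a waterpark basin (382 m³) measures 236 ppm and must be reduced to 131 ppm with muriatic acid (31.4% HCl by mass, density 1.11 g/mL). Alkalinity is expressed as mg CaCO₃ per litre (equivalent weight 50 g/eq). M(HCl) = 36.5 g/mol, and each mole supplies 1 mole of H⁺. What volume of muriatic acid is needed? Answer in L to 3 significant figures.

84.0 L

Volume: 382 m³ = 382,000 L.
Alkalinity to neutralize: (236 − 131) = 105 mg/L as CaCO₃ × 382,000 L = 40,110 g as CaCO₃.
Equivalents of H⁺ required: 40,110 ÷ 50 g/eq = 802.2 eq = 802.2 mol HCl.
Mass of HCl: 802.2 × 36.5 = 29,280 g.
Mass of 31.4% solution: 29,280 / 0.314 = 93,250 g.
Volume: 93,250 g ÷ 1.11 g/mL = 84,010 mL.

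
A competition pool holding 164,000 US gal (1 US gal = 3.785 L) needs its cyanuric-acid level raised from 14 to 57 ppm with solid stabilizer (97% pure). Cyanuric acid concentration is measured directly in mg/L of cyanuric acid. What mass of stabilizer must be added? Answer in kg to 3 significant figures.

27.5 kg

Volume: 164,000 US gal × 3.785 L/gal = 620,740 L.
CYA to add: (57 − 14) = 43 mg/L × 620,740 L = 26,690 g cyanuric acid.
At 97% purity: 26,690 / 0.97 = 27,520 g product.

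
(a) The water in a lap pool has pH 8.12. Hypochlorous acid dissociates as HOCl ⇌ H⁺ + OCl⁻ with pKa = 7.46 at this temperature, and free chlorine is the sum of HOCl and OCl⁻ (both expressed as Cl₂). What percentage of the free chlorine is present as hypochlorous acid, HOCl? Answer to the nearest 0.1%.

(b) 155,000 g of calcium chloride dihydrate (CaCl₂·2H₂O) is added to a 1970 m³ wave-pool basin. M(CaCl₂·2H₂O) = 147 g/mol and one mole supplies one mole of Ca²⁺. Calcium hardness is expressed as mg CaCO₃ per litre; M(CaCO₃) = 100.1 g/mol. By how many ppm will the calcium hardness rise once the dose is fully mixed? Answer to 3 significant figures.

(a) 18.0%; (b) 53.6 ppm

(a) [OCl⁻]/[HOCl] = 10^(pH − pKa) = 10^(8.12 − 7.46) = 10^0.66 = 4.571.
(a) Fraction as HOCl = 1 / (1 + 4.571) = 0.1795.

(b) Volume: 1970 m³ = 1,970,000 L.
(b) Moles of Ca²⁺: 155,000 g ÷ 147 g/mol = 1054 mol.
(b) As CaCO₃: 1054 mol × 100.1 g/mol = 105,500 g.
(b) Rise: 105,500 g / 1,970,000 L × 1000 = 53.58 mg/L.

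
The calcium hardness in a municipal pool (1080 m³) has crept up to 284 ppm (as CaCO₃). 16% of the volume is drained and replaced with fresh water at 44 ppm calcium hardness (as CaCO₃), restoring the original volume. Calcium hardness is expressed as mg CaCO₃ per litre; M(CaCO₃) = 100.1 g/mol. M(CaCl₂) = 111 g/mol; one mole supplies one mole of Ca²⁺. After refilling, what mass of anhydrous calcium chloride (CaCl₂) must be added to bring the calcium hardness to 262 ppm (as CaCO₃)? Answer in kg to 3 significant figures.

Volume: 1080 m³ = 1,080,000 L.
After draining 16% and refilling: 284 × 0.84 + 44 × 0.16 = 245.6 ppm.
Deficit to target: 262 − 245.6 = 16.4 mg/L.
As CaCO₃: 16.4 mg/L × 1,080,000 L = 17,710 g; ÷ 100.1 = 176.9 mol Ca²⁺.
Mass: 176.9 × 111 = 19,640 g.

19.6 kg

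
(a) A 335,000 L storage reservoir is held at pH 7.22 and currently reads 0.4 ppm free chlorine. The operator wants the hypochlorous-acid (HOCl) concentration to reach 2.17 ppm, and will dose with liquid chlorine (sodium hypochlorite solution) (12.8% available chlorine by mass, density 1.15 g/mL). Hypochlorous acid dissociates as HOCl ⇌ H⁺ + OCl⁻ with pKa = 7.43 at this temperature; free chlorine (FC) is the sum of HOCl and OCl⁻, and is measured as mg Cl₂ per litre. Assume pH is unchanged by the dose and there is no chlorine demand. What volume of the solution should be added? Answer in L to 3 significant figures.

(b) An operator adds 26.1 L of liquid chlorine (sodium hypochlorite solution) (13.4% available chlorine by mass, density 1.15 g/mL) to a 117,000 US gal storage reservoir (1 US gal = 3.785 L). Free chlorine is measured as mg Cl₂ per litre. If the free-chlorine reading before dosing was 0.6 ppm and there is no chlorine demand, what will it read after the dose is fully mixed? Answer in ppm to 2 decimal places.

(a) [OCl⁻]/[HOCl] = 10^(pH − pKa) = 10^(7.22 − 7.43) = 0.6166; fraction as HOCl = 1/(1 + 0.6166) = 0.6186.
(a) Free chlorine required for 2.17 ppm HOCl: 2.17 / 0.6186 = 3.508 ppm.
(a) FC to add: 3.508 − 0.4 = 3.108 mg/L as Cl₂.
(a) Cl₂ equivalent: 3.108 mg/L × 335,000 L = 1041 g.
(a) Product at 12.8% available Cl: 1041 / 0.128 = 8134 g.
(a) Volume: 8134 g ÷ 1.15 g/mL = 7073 mL.

(b) Volume: 117,000 US gal × 3.785 L/gal = 442,845 L.
(b) Mass of solution: 26.1 L × 1000 mL/L × 1.15 g/mL = 30,010 g.
(b) Available chlorine delivered: 30,010 g × 0.134 = 4022 g as Cl₂.
(b) Concentration rise: 4022 g / 442,845 L = 9.082 mg/L = 9.08 ppm.
(b) Final FC: 0.6 + 9.08 = 9.68 ppm.

(a) 7.07 L; (b) 9.68 ppm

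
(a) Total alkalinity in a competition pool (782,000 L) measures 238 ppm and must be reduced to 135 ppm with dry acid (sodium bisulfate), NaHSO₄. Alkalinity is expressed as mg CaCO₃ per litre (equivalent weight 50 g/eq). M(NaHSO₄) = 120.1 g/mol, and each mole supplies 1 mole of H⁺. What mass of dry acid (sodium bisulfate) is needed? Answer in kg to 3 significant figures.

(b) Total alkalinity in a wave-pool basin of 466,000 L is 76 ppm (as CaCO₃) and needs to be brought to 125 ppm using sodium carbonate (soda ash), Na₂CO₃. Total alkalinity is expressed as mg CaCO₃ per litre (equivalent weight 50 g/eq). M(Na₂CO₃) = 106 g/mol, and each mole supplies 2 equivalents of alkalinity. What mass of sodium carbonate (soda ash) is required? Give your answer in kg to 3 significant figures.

(a) 193 kg; (b) 24.2 kg

(a) Alkalinity to neutralize: (238 − 135) = 103 mg/L as CaCO₃ × 782,000 L = 80,550 g as CaCO₃.
(a) Equivalents of H⁺ required: 80,550 ÷ 50 g/eq = 1611 eq = 1611 mol NaHSO₄.
(a) Mass of NaHSO₄: 1611 × 120.1 = 193,500 g.

(b) Alkalinity to add: (125 − 76) = 49 mg/L as CaCO₃ × 466,000 L = 22,830 g as CaCO₃.
(b) Equivalents: 22,830 g ÷ 50 g/eq = 456.7 eq.
(b) Each mole of Na₂CO₃ supplies 2 eq, so 456.7 / 2 = 228.3 mol.
(b) Mass: 228.3 mol × 106 g/mol = 24,200 g.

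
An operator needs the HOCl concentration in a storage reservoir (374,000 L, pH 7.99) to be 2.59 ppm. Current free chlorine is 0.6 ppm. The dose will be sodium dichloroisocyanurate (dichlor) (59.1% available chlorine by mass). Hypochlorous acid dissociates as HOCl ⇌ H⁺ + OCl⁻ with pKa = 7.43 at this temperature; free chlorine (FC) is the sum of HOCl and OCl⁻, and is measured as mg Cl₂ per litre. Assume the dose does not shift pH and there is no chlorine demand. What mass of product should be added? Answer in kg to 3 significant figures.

7.21 kg

[OCl⁻]/[HOCl] = 10^(pH − pKa) = 10^(7.99 − 7.43) = 3.631; fraction as HOCl = 1/(1 + 3.631) = 0.2159.
Free chlorine required for 2.59 ppm HOCl: 2.59 / 0.2159 = 11.99 ppm.
FC to add: 11.99 − 0.6 = 11.39 mg/L as Cl₂.
Cl₂ equivalent: 11.39 mg/L × 374,000 L = 4261 g.
Product at 59.1% available Cl: 4261 / 0.591 = 7210 g.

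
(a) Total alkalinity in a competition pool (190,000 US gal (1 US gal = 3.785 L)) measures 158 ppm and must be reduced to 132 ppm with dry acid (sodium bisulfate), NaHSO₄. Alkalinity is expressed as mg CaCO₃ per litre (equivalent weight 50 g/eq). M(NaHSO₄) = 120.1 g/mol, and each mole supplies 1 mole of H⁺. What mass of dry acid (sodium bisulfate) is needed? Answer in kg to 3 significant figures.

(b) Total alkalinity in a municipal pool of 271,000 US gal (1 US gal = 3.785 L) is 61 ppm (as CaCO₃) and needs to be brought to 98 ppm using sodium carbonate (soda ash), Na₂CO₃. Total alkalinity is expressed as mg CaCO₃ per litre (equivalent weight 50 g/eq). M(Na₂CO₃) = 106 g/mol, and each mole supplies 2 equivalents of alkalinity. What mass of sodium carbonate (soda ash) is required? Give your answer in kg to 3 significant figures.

(a) Volume: 190,000 US gal × 3.785 L/gal = 719,150 L.
(a) Alkalinity to neutralize: (158 − 132) = 26 mg/L as CaCO₃ × 719,150 L = 18,700 g as CaCO₃.
(a) Equivalents of H⁺ required: 18,700 ÷ 50 g/eq = 374 eq = 374 mol NaHSO₄.
(a) Mass of NaHSO₄: 374 × 120.1 = 44,910 g.

(b) Volume: 271,000 US gal × 3.785 L/gal = 1,025,735 L.
(b) Alkalinity to add: (98 − 61) = 37 mg/L as CaCO₃ × 1,025,735 L = 37,950 g as CaCO₃.
(b) Equivalents: 37,950 g ÷ 50 g/eq = 759 eq.
(b) Each mole of Na₂CO₃ supplies 2 eq, so 759 / 2 = 379.5 mol.
(b) Mass: 379.5 mol × 106 g/mol = 40,230 g.

(a) 44.9 kg; (b) 40.2 kg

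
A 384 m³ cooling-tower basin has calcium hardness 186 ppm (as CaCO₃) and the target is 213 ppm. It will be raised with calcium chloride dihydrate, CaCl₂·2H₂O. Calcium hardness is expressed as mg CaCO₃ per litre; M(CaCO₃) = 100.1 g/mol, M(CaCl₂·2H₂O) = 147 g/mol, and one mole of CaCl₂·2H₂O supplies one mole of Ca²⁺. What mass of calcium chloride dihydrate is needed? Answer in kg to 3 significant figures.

15.2 kg

Volume: 384 m³ = 384,000 L.
Hardness to add: (213 − 186) = 27 mg/L as CaCO₃ × 384,000 L = 10,370 g as CaCO₃.
Moles of Ca²⁺ (1 mol Ca²⁺ ≡ 1 mol CaCO₃): 10,370 / 100.1 g/mol = 103.6 mol.
Mass of CaCl₂·2H₂O: 103.6 × 147 = 15,230 g.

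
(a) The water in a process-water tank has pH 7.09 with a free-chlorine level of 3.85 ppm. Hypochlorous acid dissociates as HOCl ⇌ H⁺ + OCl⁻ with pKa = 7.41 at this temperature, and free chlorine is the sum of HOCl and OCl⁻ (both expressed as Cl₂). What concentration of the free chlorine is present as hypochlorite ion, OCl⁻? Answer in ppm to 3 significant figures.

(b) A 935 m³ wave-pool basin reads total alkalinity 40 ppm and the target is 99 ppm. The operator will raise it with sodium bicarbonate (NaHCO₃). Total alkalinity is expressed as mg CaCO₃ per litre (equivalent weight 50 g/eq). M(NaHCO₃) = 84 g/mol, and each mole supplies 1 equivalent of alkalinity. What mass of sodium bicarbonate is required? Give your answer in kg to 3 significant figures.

(a) 1.25 ppm; (b) 92.7 kg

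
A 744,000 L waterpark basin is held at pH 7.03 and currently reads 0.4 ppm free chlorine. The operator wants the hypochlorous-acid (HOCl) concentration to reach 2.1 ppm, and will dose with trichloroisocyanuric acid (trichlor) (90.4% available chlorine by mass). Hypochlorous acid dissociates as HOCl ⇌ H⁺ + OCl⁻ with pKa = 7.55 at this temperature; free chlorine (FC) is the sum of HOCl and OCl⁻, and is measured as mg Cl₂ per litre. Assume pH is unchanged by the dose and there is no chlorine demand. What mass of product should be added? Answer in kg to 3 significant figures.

[OCl⁻]/[HOCl] = 10^(pH − pKa) = 10^(7.03 − 7.55) = 0.302; fraction as HOCl = 1/(1 + 0.302) = 0.7681.
Free chlorine required for 2.1 ppm HOCl: 2.1 / 0.7681 = 2.734 ppm.
FC to add: 2.734 − 0.4 = 2.334 mg/L as Cl₂.
Cl₂ equivalent: 2.334 mg/L × 744,000 L = 1737 g.
Product at 90.4% available Cl: 1737 / 0.904 = 1921 g.

1.92 kg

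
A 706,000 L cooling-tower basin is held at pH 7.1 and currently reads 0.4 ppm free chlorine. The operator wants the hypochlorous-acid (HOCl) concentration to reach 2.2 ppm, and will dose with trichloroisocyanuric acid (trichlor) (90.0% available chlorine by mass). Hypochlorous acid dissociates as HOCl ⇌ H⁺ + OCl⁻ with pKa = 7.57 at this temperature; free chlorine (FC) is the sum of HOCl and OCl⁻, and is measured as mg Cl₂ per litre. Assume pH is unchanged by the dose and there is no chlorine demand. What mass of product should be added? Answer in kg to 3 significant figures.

2.00 kg

[OCl⁻]/[HOCl] = 10^(pH − pKa) = 10^(7.1 − 7.57) = 0.3388; fraction as HOCl = 1/(1 + 0.3388) = 0.7469.
Free chlorine required for 2.2 ppm HOCl: 2.2 / 0.7469 = 2.945 ppm.
FC to add: 2.945 − 0.4 = 2.545 mg/L as Cl₂.
Cl₂ equivalent: 2.545 mg/L × 706,000 L = 1797 g.
Product at 90.0% available Cl: 1797 / 0.9 = 1997 g.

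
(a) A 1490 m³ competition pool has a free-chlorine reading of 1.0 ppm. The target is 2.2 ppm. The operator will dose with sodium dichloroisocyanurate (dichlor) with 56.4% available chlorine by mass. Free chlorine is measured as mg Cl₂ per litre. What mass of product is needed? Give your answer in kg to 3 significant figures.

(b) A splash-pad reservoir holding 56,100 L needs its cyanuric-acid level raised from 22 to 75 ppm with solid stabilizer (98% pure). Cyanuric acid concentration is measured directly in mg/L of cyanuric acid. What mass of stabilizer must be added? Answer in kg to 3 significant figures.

(a) 3.17 kg; (b) 3.03 kg

(a) Volume: 1490 m³ = 1,490,000 L.
(a) Chlorine deficit: 2.2 − 1.0 = 1.2 ppm = 1.2 mg/L as Cl₂.
(a) Cl₂ equivalent needed: 1.2 mg/L × 1,490,000 L = 1,788,000 mg = 1788 g.
(a) Product at 56.4% available chlorine: 1788 / 0.564 = 3170 g.

(b) CYA to add: (75 − 22) = 53 mg/L × 56,100 L = 2973 g cyanuric acid.
(b) At 98% purity: 2973 / 0.98 = 3034 g product.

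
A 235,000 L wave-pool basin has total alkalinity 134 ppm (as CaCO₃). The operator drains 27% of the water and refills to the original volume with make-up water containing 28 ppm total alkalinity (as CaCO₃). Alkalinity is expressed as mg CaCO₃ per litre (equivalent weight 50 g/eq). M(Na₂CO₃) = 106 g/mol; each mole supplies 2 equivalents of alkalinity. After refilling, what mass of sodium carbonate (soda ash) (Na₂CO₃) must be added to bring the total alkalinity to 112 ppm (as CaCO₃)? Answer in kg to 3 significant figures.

1.65 kg

After draining 27% and refilling: 134 × 0.73 + 28 × 0.27 = 105.38 ppm.
Deficit to target: 112 − 105.38 = 6.62 mg/L.
As CaCO₃: 6.62 mg/L × 235,000 L = 1556 g; ÷ 50 g/eq ÷ 2 = 15.56 mol Na₂CO₃.
Mass: 15.56 × 106 = 1649 g.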